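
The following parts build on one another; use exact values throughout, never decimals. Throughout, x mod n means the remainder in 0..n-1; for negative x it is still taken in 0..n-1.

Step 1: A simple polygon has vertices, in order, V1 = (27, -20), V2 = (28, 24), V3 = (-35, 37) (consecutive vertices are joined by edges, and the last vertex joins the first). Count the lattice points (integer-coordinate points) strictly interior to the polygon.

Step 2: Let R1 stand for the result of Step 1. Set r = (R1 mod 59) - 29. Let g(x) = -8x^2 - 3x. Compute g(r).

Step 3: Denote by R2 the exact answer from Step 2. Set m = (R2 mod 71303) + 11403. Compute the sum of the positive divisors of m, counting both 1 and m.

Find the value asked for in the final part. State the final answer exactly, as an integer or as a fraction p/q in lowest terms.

203112

Step 1: cross terms: (27*24 - 28*-20)=1208, (28*37 - -35*24)=1876, (-35*-20 - 27*37)=-299; twice the area = |2785| = 2785; area = 2785/2; boundary points = 1 + 1 + 1 = 3; strictly interior points = area - boundary/2 + 1 = 1392; answer 1392
Step 2: R1 = 1392; r = 6; -8*(6)^2 - 3*(6)^1 = (-288) + (-18) = -306; answer -306
Step 3: R2 = -306; m = 82400; 82400 = 2^5 * 5^2 * 103; sigma = (1 + 2 + 4 + 8 + 16 + 32) * (1 + 5 + 25) * (1 + 103) = 63 * 31 * 104 = 203112; answer 203112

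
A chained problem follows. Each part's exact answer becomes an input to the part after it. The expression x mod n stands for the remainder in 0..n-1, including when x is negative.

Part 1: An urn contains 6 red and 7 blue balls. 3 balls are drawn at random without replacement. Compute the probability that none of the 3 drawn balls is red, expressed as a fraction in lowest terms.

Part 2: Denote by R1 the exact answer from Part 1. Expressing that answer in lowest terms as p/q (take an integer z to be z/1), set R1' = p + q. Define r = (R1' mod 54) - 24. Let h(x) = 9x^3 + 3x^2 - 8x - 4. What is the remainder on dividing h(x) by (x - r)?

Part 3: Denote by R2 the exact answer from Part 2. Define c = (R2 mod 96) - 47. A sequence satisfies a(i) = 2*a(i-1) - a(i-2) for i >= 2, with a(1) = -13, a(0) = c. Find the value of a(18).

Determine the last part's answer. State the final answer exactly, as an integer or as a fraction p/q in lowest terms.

-693

Part 1: total draws C(13,3) = 286; favorable C(7,3) = 35; P = 35/286; answer 35/286
Part 2: R1 = 35/286; threaded value p + q = 321; r = 27; remainder = value at the root: 9*(27)^3 + 3*(27)^2 - 8*(27)^1 - 4 = (177147) + (2187) + (-216) + (-4) = 179114; answer 179114
Part 3: R2 = 179114; c = 27; a(2) = 2*(-13) - 1*(27) = -53; iterating: a(2)=-53, a(3)=-93, a(4)=-133, a(5)=-173, a(6)=-213, a(7)=-253, a(8)=-293, a(9)=-333, a(10)=-373, a(11)=-413, a(12)=-453, a(13)=-493, a(14)=-533, a(15)=-573, a(16)=-613, a(17)=-653, a(18)=-693; answer -693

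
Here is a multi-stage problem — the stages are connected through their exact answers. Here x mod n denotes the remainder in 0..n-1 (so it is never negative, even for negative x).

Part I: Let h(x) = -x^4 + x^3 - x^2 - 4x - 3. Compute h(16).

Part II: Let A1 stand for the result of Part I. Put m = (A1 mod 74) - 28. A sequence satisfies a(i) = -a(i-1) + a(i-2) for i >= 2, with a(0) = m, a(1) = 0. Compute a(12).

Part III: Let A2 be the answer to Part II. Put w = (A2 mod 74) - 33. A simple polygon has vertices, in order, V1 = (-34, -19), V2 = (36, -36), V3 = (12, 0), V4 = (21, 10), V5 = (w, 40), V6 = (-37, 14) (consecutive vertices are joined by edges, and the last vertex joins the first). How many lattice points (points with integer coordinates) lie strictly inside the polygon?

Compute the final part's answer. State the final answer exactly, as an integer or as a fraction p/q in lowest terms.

Part I: -1*(16)^4 + 1*(16)^3 - 1*(16)^2 - 4*(16)^1 - 3 = (-65536) + (4096) + (-256) + (-64) + (-3) = -61763; answer -61763
Part II: A1 = -61763; m = -1; a(2) = -1*(0) + 1*(-1) = -1; iterating: a(2)=-1, a(3)=1, a(4)=-2, a(5)=3, a(6)=-5, a(7)=8, a(8)=-13, a(9)=21, a(10)=-34, a(11)=55, a(12)=-89; answer -89
Part III: A2 = -89; w = 26; cross terms: (-34*-36 - 36*-19)=1908, (36*0 - 12*-36)=432, (12*10 - 21*0)=120, (21*40 - 26*10)=580, (26*14 - -37*40)=1844, (-37*-19 - -34*14)=1179; twice the area = |6063| = 6063; area = 6063/2; boundary points = 1 + 12 + 1 + 5 + 1 + 3 = 23; strictly interior points = area - boundary/2 + 1 = 3021; answer 3021

3021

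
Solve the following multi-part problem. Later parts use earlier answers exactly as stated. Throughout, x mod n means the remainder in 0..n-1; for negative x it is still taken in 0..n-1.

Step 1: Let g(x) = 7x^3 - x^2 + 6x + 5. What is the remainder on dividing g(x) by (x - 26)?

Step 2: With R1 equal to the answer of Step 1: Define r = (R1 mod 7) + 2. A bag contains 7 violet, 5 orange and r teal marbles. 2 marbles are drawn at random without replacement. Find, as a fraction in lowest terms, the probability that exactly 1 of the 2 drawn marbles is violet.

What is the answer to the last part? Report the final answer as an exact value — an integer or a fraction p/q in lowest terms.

35/68

Step 1: remainder = value at the root: 7*(26)^3 - 1*(26)^2 + 6*(26)^1 + 5 = (123032) + (-676) + (156) + (5) = 122517; answer 122517
Step 2: R1 = 122517; r = 5; total draws C(17,2) = 136; favorable C(7,1)*C(10,1) = 70; P = 35/68; answer 35/68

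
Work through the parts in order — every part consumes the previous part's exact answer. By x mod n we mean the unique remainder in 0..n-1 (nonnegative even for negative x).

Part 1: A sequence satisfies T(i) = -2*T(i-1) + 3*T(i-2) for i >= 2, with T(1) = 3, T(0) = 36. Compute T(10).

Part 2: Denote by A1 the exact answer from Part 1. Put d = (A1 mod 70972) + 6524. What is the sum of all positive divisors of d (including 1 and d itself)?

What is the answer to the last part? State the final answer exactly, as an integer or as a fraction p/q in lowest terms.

Part 1: T(2) = -2*(3) + 3*(36) = 102; iterating: T(2)=102, T(3)=-195, T(4)=696, T(5)=-1977, T(6)=6042, T(7)=-18015, T(8)=54156, T(9)=-162357, T(10)=487182; answer 487182
Part 2: A1 = 487182; d = 67874; 67874 = 2 * 33937; sigma = (1 + 2) * (1 + 33937) = 3 * 33938 = 101814; answer 101814

101814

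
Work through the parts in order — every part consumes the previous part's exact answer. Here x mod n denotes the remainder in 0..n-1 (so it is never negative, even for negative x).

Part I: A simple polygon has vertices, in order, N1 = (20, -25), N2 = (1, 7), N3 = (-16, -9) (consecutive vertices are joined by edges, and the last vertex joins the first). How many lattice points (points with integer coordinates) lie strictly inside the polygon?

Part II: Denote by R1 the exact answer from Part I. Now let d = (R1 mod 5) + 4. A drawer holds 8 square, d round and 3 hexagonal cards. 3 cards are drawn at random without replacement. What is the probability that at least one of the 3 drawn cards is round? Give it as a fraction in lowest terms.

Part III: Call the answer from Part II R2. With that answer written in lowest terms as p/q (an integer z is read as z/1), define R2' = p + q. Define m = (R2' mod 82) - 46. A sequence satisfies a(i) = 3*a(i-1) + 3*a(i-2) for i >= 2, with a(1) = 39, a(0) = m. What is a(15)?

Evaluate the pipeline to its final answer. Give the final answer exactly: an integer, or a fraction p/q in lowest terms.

6497023689

Part I: cross terms: (20*7 - 1*-25)=165, (1*-9 - -16*7)=103, (-16*-25 - 20*-9)=580; twice the area = |848| = 848; area = 424; boundary points = 1 + 1 + 4 = 6; strictly interior points = area - boundary/2 + 1 = 422; answer 422
Part II: R1 = 422; d = 6; total draws C(17,3) = 680; complement C(11,3) = 165; favorable 680 - 165 = 515; P = 103/136; answer 103/136
Part III: R2 = 103/136; threaded value p + q = 239; m = 29; a(2) = 3*(39) + 3*(29) = 204; iterating: a(2)=204, a(3)=729, a(4)=2799, a(5)=10584, a(6)=40149, a(7)=152199, a(8)=577044, a(9)=2187729, a(10)=8294319, a(11)=31446144, a(12)=119221389, a(13)=452002599, a(14)=1713671964, a(15)=6497023689; answer 6497023689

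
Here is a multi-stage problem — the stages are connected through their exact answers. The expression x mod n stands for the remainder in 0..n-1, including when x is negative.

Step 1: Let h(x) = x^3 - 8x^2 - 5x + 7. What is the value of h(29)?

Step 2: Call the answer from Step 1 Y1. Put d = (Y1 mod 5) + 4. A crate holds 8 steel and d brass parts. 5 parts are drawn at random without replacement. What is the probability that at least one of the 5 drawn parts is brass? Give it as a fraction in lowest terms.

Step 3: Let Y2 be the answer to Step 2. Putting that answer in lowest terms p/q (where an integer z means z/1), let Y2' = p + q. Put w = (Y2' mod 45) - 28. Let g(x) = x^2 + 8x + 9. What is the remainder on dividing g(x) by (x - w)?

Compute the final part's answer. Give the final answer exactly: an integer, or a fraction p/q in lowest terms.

249

Step 1: 1*(29)^3 - 8*(29)^2 - 5*(29)^1 + 7 = (24389) + (-6728) + (-145) + (7) = 17523; answer 17523
Step 2: Y1 = 17523; d = 7; total draws C(15,5) = 3003; complement C(8,5) = 56; favorable 3003 - 56 = 2947; P = 421/429; answer 421/429
Step 3: Y2 = 421/429; threaded value p + q = 850; w = 12; remainder = value at the root: 1*(12)^2 + 8*(12)^1 + 9 = (144) + (96) + (9) = 249; answer 249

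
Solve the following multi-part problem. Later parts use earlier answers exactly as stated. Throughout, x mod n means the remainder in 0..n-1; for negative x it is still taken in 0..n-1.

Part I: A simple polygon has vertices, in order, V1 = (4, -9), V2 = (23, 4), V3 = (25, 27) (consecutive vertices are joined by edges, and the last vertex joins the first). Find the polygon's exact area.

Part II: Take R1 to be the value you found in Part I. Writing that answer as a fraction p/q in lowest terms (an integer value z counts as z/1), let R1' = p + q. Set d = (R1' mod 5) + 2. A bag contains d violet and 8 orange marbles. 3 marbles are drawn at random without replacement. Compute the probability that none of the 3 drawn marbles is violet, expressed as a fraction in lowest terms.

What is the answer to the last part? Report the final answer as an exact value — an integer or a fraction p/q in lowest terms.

Part I: cross terms: (4*4 - 23*-9)=223, (23*27 - 25*4)=521, (25*-9 - 4*27)=-333; twice the area = |411| = 411; area = 411/2; answer 411/2
Part II: R1 = 411/2; threaded value p + q = 413; d = 5; total draws C(13,3) = 286; favorable C(8,3) = 56; P = 28/143; answer 28/143

28/143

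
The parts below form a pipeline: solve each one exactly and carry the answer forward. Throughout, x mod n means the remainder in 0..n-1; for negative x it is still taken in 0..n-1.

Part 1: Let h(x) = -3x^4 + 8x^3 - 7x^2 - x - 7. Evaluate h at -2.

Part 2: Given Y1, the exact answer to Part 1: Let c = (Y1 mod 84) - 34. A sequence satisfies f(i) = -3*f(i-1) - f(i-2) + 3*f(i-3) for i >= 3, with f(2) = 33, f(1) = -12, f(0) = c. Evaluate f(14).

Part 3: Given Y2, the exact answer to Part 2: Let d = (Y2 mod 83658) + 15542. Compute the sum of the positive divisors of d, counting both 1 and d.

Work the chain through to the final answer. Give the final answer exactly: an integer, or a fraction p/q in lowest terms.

Part 1: -3*(-2)^4 + 8*(-2)^3 - 7*(-2)^2 - 1*(-2)^1 - 7 = (-48) + (-64) + (-28) + (2) + (-7) = -145; answer -145
Part 2: Y1 = -145; c = -11; f(3) = -3*(33) - 1*(-12) + 3*(-11) = -120; iterating: f(3)=-120, f(4)=291, f(5)=-654, f(6)=1311, f(7)=-2406, f(8)=3945, f(9)=-5496, f(10)=5325, f(11)=1356, f(12)=-25881, f(13)=92262, f(14)=-246837; answer -246837
Part 3: Y2 = -246837; d = 19679; 19679 = 11 * 1789; sigma = (1 + 11) * (1 + 1789) = 12 * 1790 = 21480; answer 21480

21480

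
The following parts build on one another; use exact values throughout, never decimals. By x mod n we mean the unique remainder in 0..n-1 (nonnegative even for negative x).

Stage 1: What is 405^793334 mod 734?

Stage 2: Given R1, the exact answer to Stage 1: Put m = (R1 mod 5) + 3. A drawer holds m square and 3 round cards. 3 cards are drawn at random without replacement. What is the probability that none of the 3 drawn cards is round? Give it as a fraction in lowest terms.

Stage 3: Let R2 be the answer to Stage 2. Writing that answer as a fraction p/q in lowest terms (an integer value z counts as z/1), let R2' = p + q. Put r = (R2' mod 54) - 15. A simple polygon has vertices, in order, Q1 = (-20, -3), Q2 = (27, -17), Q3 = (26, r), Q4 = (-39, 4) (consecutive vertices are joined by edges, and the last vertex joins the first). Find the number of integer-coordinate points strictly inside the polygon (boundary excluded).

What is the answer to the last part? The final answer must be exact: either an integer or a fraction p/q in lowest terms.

944

Stage 1: squarings mod 734: 405^1=405, 405^2=343, 405^4=209, 405^8=375, 405^16=431, 405^32=59, 405^64=545, 405^128=489, 405^256=571, 405^512=145, 405^1024=473, 405^2048=593, 405^4096=63, 405^8192=299, 405^16384=587, 405^32768=323, 405^65536=101, 405^131072=659, 405^262144=487, 405^524288=87; 405^793334 = 405^2 * 405^4 * 405^16 * 405^32 * 405^64 * 405^128 * 405^512 * 405^2048 * 405^4096 * 405^262144 * 405^524288 = 423 (mod 734); answer 423
Stage 2: R1 = 423; m = 6; total draws C(9,3) = 84; favorable C(6,3) = 20; P = 5/21; answer 5/21
Stage 3: R2 = 5/21; threaded value p + q = 26; r = 11; cross terms: (-20*-17 - 27*-3)=421, (27*11 - 26*-17)=739, (26*4 - -39*11)=533, (-39*-3 - -20*4)=197; twice the area = |1890| = 1890; area = 945; boundary points = 1 + 1 + 1 + 1 = 4; strictly interior points = area - boundary/2 + 1 = 944; answer 944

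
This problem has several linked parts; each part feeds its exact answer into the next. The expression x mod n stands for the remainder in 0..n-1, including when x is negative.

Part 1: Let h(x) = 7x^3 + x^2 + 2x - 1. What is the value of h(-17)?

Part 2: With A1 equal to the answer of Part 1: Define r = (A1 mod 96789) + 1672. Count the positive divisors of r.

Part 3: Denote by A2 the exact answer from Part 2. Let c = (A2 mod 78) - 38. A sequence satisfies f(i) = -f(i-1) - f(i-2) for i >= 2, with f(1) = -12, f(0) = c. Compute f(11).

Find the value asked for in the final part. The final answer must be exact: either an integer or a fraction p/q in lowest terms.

Part 1: 7*(-17)^3 + 1*(-17)^2 + 2*(-17)^1 - 1 = (-34391) + (289) + (-34) + (-1) = -34137; answer -34137
Part 2: A1 = -34137; r = 64324; 64324 = 2^2 * 13 * 1237; number of divisors = (2+1) * (1+1) * (1+1) = 12; answer 12
Part 3: A2 = 12; c = -26; f(2) = -1*(-12) - 1*(-26) = 38; iterating: f(2)=38, f(3)=-26, f(4)=-12, f(5)=38, f(6)=-26, f(7)=-12, f(8)=38, f(9)=-26, f(10)=-12, f(11)=38; answer 38

38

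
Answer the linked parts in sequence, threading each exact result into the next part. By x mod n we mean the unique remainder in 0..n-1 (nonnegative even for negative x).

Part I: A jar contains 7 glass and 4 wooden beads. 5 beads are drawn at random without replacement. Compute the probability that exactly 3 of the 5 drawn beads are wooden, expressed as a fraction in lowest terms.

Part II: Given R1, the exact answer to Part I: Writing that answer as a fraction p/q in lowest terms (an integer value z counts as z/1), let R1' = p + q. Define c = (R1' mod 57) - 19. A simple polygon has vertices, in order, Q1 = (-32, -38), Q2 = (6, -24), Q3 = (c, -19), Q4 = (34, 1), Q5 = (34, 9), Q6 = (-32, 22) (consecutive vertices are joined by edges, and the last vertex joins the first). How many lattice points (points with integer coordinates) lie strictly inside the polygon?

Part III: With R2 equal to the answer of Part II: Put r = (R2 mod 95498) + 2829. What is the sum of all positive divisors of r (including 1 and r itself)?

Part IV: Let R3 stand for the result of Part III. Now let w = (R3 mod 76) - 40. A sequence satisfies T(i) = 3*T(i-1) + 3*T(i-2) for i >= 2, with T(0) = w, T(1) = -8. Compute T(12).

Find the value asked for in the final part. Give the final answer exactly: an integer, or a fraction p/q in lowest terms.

Part I: total draws C(11,5) = 462; favorable C(4,3)*C(7,2) = 84; P = 2/11; answer 2/11
Part II: R1 = 2/11; threaded value p + q = 13; c = -6; cross terms: (-32*-24 - 6*-38)=996, (6*-19 - -6*-24)=-258, (-6*1 - 34*-19)=640, (34*9 - 34*1)=272, (34*22 - -32*9)=1036, (-32*-38 - -32*22)=1920; twice the area = |4606| = 4606; area = 2303; boundary points = 2 + 1 + 20 + 8 + 1 + 60 = 92; strictly interior points = area - boundary/2 + 1 = 2258; answer 2258
Part III: R2 = 2258; r = 5087; 5087 is prime, so its only divisors are 1 and 5087; sigma = 1 + 5087 = 5088; answer 5088
Part IV: R3 = 5088; w = 32; T(2) = 3*(-8) + 3*(32) = 72; iterating: T(2)=72, T(3)=192, T(4)=792, T(5)=2952, T(6)=11232, T(7)=42552, T(8)=161352, T(9)=611712, T(10)=2319192, T(11)=8792712, T(12)=33335712; answer 33335712

33335712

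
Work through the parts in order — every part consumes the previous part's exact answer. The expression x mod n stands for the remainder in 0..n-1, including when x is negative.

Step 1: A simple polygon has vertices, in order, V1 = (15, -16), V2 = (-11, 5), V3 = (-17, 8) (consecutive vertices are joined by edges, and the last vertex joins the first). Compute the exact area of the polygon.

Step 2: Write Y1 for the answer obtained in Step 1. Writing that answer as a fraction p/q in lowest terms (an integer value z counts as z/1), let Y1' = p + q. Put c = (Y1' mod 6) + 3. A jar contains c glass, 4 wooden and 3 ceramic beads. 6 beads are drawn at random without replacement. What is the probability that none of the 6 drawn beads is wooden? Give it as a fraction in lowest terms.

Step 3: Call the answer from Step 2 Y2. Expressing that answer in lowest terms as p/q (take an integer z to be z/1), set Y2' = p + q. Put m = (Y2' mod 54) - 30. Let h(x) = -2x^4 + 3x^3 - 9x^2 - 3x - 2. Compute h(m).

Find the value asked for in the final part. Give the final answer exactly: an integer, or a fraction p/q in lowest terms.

Step 1: cross terms: (15*5 - -11*-16)=-101, (-11*8 - -17*5)=-3, (-17*-16 - 15*8)=152; twice the area = |48| = 48; area = 24; answer 24
Step 2: Y1 = 24; threaded value p + q = 25; c = 4; total draws C(11,6) = 462; favorable C(7,6) = 7; P = 1/66; answer 1/66
Step 3: Y2 = 1/66; threaded value p + q = 67; m = -17; -2*(-17)^4 + 3*(-17)^3 - 9*(-17)^2 - 3*(-17)^1 - 2 = (-167042) + (-14739) + (-2601) + (51) + (-2) = -184333; answer -184333

-184333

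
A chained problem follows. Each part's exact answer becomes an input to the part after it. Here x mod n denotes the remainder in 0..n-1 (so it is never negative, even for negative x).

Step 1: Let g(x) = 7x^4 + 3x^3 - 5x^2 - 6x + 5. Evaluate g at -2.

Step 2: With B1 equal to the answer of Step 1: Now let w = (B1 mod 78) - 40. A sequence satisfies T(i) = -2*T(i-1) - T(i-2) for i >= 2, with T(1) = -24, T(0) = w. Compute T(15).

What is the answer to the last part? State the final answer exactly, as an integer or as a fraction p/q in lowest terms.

Step 1: 7*(-2)^4 + 3*(-2)^3 - 5*(-2)^2 - 6*(-2)^1 + 5 = (112) + (-24) + (-20) + (12) + (5) = 85; answer 85
Step 2: B1 = 85; w = -33; T(2) = -2*(-24) - 1*(-33) = 81; iterating: T(2)=81, T(3)=-138, T(4)=195, T(5)=-252, T(6)=309, T(7)=-366, T(8)=423, T(9)=-480, T(10)=537, T(11)=-594, T(12)=651, T(13)=-708, T(14)=765, T(15)=-822; answer -822

-822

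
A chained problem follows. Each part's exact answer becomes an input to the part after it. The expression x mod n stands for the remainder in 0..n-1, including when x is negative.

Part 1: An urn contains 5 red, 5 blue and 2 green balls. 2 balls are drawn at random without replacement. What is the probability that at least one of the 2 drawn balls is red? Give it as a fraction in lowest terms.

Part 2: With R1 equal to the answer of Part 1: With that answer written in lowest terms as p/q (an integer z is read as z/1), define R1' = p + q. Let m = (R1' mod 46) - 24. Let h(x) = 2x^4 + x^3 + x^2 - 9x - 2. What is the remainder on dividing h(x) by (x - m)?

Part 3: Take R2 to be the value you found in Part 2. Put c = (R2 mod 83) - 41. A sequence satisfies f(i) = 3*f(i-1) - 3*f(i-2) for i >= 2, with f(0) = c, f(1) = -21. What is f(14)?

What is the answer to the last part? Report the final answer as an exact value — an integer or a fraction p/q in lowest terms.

Part 1: total draws C(12,2) = 66; complement C(7,2) = 21; favorable 66 - 21 = 45; P = 15/22; answer 15/22
Part 2: R1 = 15/22; threaded value p + q = 37; m = 13; remainder = value at the root: 2*(13)^4 + 1*(13)^3 + 1*(13)^2 - 9*(13)^1 - 2 = (57122) + (2197) + (169) + (-117) + (-2) = 59369; answer 59369
Part 3: R2 = 59369; c = -17; f(2) = 3*(-21) - 3*(-17) = -12; iterating: f(2)=-12, f(3)=27, f(4)=117, f(5)=270, f(6)=459, f(7)=567, f(8)=324, f(9)=-729, f(10)=-3159, f(11)=-7290, f(12)=-12393, f(13)=-15309, f(14)=-8748; answer -8748

-8748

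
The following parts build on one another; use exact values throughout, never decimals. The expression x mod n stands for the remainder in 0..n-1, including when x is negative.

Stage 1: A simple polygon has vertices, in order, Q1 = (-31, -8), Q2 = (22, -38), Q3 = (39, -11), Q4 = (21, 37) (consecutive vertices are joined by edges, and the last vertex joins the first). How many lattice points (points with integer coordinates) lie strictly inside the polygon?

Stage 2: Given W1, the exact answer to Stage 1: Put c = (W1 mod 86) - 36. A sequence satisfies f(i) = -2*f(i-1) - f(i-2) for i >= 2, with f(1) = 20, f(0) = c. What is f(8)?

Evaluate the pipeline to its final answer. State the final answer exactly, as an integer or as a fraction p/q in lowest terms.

-188

Stage 1: cross terms: (-31*-38 - 22*-8)=1354, (22*-11 - 39*-38)=1240, (39*37 - 21*-11)=1674, (21*-8 - -31*37)=979; twice the area = |5247| = 5247; area = 5247/2; boundary points = 1 + 1 + 6 + 1 = 9; strictly interior points = area - boundary/2 + 1 = 2620; answer 2620
Stage 2: W1 = 2620; c = 4; f(2) = -2*(20) - 1*(4) = -44; iterating: f(2)=-44, f(3)=68, f(4)=-92, f(5)=116, f(6)=-140, f(7)=164, f(8)=-188; answer -188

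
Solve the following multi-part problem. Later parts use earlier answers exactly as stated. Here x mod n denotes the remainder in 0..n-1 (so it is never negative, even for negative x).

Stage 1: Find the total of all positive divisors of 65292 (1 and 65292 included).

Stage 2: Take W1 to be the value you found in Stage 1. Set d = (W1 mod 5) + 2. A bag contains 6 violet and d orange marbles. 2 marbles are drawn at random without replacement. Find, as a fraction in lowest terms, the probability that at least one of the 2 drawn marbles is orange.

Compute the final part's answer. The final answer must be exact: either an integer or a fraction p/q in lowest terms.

Stage 1: 65292 = 2^2 * 3 * 5441; sigma = (1 + 2 + 4) * (1 + 3) * (1 + 5441) = 7 * 4 * 5442 = 152376; answer 152376
Stage 2: W1 = 152376; d = 3; total draws C(9,2) = 36; complement C(6,2) = 15; favorable 36 - 15 = 21; P = 7/12; answer 7/12

7/12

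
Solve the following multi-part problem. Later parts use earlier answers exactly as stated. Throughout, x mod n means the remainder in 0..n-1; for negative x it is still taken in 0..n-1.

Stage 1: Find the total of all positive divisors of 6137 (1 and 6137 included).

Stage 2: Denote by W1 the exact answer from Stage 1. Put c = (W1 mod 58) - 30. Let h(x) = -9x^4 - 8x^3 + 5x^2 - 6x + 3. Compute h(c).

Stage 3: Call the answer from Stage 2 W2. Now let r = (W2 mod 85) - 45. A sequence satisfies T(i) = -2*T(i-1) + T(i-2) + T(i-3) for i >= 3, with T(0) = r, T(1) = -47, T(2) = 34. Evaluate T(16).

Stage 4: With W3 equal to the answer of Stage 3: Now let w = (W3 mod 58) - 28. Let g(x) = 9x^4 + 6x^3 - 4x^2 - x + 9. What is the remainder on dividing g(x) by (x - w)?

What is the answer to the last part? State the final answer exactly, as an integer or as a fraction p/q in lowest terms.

Stage 1: 6137 = 17 * 19^2; sigma = (1 + 17) * (1 + 19 + 361) = 18 * 381 = 6858; answer 6858
Stage 2: W1 = 6858; c = -16; -9*(-16)^4 - 8*(-16)^3 + 5*(-16)^2 - 6*(-16)^1 + 3 = (-589824) + (32768) + (1280) + (96) + (3) = -555677; answer -555677
Stage 3: W2 = -555677; r = 8; T(3) = -2*(34) + 1*(-47) + 1*(8) = -107; iterating: T(3)=-107, T(4)=201, T(5)=-475, T(6)=1044, T(7)=-2362, T(8)=5293, T(9)=-11904, T(10)=26739, T(11)=-60089, T(12)=135013, T(13)=-303376, T(14)=681676, T(15)=-1531715, T(16)=3441730; answer 3441730
Stage 4: W3 = 3441730; w = -18; remainder = value at the root: 9*(-18)^4 + 6*(-18)^3 - 4*(-18)^2 - 1*(-18)^1 + 9 = (944784) + (-34992) + (-1296) + (18) + (9) = 908523; answer 908523

908523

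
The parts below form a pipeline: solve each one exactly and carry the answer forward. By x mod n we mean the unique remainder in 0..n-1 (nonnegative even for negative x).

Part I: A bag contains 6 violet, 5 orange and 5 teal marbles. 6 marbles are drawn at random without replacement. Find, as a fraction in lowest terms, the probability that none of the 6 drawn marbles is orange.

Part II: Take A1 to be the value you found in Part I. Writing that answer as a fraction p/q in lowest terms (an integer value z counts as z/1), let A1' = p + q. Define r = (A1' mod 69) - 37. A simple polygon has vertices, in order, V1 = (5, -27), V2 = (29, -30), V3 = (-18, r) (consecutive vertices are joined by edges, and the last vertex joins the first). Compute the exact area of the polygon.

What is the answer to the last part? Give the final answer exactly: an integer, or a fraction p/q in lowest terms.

Part I: total draws C(16,6) = 8008; favorable C(11,6) = 462; P = 3/52; answer 3/52
Part II: A1 = 3/52; threaded value p + q = 55; r = 18; cross terms: (5*-30 - 29*-27)=633, (29*18 - -18*-30)=-18, (-18*-27 - 5*18)=396; twice the area = |1011| = 1011; area = 1011/2; answer 1011/2

1011/2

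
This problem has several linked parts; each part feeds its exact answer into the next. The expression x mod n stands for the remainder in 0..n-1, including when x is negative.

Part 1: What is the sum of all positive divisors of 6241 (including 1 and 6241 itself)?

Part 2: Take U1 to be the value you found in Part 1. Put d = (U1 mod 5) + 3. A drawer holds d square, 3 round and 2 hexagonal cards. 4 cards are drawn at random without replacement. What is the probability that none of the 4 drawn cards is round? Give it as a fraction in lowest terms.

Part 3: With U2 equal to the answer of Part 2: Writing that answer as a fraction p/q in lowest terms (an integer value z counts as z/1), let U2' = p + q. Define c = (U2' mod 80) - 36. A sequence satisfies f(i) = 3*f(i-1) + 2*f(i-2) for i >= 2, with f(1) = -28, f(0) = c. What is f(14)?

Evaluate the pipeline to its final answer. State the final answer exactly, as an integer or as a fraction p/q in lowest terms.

-279666098

Part 1: 6241 = 79^2; sigma = (1 + 79 + 6241) = 6321; answer 6321
Part 2: U1 = 6321; d = 4; total draws C(9,4) = 126; favorable C(6,4) = 15; P = 5/42; answer 5/42
Part 3: U2 = 5/42; threaded value p + q = 47; c = 11; f(2) = 3*(-28) + 2*(11) = -62; iterating: f(2)=-62, f(3)=-242, f(4)=-850, f(5)=-3034, f(6)=-10802, f(7)=-38474, f(8)=-137026, f(9)=-488026, f(10)=-1738130, f(11)=-6190442, f(12)=-22047586, f(13)=-78523642, f(14)=-279666098; answer -279666098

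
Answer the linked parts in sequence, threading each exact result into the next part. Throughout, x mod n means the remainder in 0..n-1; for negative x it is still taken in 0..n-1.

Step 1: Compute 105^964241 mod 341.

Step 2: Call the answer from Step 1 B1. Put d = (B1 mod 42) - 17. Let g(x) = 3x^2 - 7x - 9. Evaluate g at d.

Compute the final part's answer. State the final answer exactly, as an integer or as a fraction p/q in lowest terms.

1551

Step 1: squarings mod 341: 105^1=105, 105^2=113, 105^4=152, 105^8=257, 105^16=236, 105^32=113, 105^64=152, 105^128=257, 105^256=236, 105^512=113, 105^1024=152, 105^2048=257, 105^4096=236, 105^8192=113, 105^16384=152, 105^32768=257, 105^65536=236, 105^131072=113, 105^262144=152, 105^524288=257; 105^964241 = 105^1 * 105^16 * 105^128 * 105^512 * 105^1024 * 105^4096 * 105^8192 * 105^32768 * 105^131072 * 105^262144 * 105^524288 = 83 (mod 341); answer 83
Step 2: B1 = 83; d = 24; 3*(24)^2 - 7*(24)^1 - 9 = (1728) + (-168) + (-9) = 1551; answer 1551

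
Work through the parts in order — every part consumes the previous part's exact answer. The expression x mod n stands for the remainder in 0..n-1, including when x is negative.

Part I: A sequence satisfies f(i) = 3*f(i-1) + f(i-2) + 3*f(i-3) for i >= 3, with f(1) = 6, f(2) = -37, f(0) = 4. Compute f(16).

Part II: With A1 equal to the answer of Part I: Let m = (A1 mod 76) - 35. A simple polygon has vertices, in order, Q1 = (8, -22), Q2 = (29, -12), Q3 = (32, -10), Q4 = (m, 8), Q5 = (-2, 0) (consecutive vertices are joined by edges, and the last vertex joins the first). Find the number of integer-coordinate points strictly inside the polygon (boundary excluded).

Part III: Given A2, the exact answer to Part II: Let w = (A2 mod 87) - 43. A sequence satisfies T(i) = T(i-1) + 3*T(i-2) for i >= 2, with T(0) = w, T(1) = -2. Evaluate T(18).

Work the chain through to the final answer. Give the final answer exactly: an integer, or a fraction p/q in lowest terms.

18526921

Part I: f(3) = 3*(-37) + 1*(6) + 3*(4) = -93; iterating: f(3)=-93, f(4)=-298, f(5)=-1098, f(6)=-3871, f(7)=-13605, f(8)=-47980, f(9)=-169158, f(10)=-596269, f(11)=-2101905, f(12)=-7409458, f(13)=-26119086, f(14)=-92072431, f(15)=-324564753, f(16)=-1144123948; answer -1144123948
Part II: A1 = -1144123948; m = 5; cross terms: (8*-12 - 29*-22)=542, (29*-10 - 32*-12)=94, (32*8 - 5*-10)=306, (5*0 - -2*8)=16, (-2*-22 - 8*0)=44; twice the area = |1002| = 1002; area = 501; boundary points = 1 + 1 + 9 + 1 + 2 = 14; strictly interior points = area - boundary/2 + 1 = 495; answer 495
Part III: A2 = 495; w = 17; T(2) = 1*(-2) + 3*(17) = 49; iterating: T(2)=49, T(3)=43, T(4)=190, T(5)=319, T(6)=889, T(7)=1846, T(8)=4513, T(9)=10051, T(10)=23590, T(11)=53743, T(12)=124513, T(13)=285742, T(14)=659281, T(15)=1516507, T(16)=3494350, T(17)=8043871, T(18)=18526921; answer 18526921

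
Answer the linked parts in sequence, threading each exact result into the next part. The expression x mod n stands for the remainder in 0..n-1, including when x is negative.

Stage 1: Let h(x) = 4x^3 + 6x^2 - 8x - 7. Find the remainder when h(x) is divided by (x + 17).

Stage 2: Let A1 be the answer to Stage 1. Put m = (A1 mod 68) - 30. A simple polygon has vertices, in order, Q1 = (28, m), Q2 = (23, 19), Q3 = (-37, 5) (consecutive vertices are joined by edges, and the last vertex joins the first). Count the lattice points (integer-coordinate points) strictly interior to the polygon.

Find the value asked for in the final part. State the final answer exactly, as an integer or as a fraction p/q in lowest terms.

694

Stage 1: remainder = value at the root: 4*(-17)^3 + 6*(-17)^2 - 8*(-17)^1 - 7 = (-19652) + (1734) + (136) + (-7) = -17789; answer -17789
Stage 2: A1 = -17789; m = -3; cross terms: (28*19 - 23*-3)=601, (23*5 - -37*19)=818, (-37*-3 - 28*5)=-29; twice the area = |1390| = 1390; area = 695; boundary points = 1 + 2 + 1 = 4; strictly interior points = area - boundary/2 + 1 = 694; answer 694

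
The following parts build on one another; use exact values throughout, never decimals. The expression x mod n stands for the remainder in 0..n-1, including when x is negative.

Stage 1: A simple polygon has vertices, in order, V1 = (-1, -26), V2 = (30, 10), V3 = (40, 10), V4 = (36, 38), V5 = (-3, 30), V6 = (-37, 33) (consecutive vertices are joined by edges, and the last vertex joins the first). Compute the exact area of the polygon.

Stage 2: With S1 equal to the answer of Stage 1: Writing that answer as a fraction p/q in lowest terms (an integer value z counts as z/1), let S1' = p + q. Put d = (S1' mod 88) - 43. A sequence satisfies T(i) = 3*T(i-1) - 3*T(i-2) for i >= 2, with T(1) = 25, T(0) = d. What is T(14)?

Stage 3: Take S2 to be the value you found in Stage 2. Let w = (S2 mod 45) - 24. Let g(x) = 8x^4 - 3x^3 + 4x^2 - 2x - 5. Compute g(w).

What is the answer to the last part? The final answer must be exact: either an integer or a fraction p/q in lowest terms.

Stage 1: cross terms: (-1*10 - 30*-26)=770, (30*10 - 40*10)=-100, (40*38 - 36*10)=1160, (36*30 - -3*38)=1194, (-3*33 - -37*30)=1011, (-37*-26 - -1*33)=995; twice the area = |5030| = 5030; area = 2515; answer 2515
Stage 2: S1 = 2515; threaded value p + q = 2516; d = 9; T(2) = 3*(25) - 3*(9) = 48; iterating: T(2)=48, T(3)=69, T(4)=63, T(5)=-18, T(6)=-243, T(7)=-675, T(8)=-1296, T(9)=-1863, T(10)=-1701, T(11)=486, T(12)=6561, T(13)=18225, T(14)=34992; answer 34992
Stage 3: S2 = 34992; w = 3; 8*(3)^4 - 3*(3)^3 + 4*(3)^2 - 2*(3)^1 - 5 = (648) + (-81) + (36) + (-6) + (-5) = 592; answer 592

592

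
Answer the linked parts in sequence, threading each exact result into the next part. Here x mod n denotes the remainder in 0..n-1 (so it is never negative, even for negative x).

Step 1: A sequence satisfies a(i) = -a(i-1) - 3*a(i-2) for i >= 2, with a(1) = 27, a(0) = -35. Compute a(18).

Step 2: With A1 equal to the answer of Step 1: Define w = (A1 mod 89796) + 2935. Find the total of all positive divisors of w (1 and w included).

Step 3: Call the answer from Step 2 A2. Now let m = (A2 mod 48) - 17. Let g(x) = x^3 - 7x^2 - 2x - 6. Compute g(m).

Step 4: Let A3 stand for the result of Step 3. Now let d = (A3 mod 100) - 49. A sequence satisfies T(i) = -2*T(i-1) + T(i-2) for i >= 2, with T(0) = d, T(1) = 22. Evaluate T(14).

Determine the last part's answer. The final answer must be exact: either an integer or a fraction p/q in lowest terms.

Step 1: a(2) = -1*(27) - 3*(-35) = 78; iterating: a(2)=78, a(3)=-159, a(4)=-75, a(5)=552, a(6)=-327, a(7)=-1329, a(8)=2310, a(9)=1677, a(10)=-8607, a(11)=3576, a(12)=22245, a(13)=-32973, a(14)=-33762, a(15)=132681, a(16)=-31395, a(17)=-366648, a(18)=460833; answer 460833
Step 2: A1 = 460833; w = 14788; 14788 = 2^2 * 3697; sigma = (1 + 2 + 4) * (1 + 3697) = 7 * 3698 = 25886; answer 25886
Step 3: A2 = 25886; m = -3; 1*(-3)^3 - 7*(-3)^2 - 2*(-3)^1 - 6 = (-27) + (-63) + (6) + (-6) = -90; answer -90
Step 4: A3 = -90; d = -39; T(2) = -2*(22) + 1*(-39) = -83; iterating: T(2)=-83, T(3)=188, T(4)=-459, T(5)=1106, T(6)=-2671, T(7)=6448, T(8)=-15567, T(9)=37582, T(10)=-90731, T(11)=219044, T(12)=-528819, T(13)=1276682, T(14)=-3082183; answer -3082183

-3082183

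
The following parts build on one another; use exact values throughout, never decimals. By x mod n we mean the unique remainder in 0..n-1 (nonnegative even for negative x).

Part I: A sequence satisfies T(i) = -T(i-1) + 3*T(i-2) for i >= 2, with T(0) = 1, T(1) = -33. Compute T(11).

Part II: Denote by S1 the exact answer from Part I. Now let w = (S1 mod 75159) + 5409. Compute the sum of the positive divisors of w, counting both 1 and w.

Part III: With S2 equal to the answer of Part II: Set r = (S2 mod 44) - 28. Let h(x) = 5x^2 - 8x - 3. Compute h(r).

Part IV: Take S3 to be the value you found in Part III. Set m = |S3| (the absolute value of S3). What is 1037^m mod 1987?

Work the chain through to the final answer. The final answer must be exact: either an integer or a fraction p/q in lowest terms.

117

Part I: T(2) = -1*(-33) + 3*(1) = 36; iterating: T(2)=36, T(3)=-135, T(4)=243, T(5)=-648, T(6)=1377, T(7)=-3321, T(8)=7452, T(9)=-17415, T(10)=39771, T(11)=-92016; answer -92016
Part II: S1 = -92016; w = 63711; 63711 = 3^2 * 7079; sigma = (1 + 3 + 9) * (1 + 7079) = 13 * 7080 = 92040; answer 92040
Part III: S2 = 92040; r = 8; 5*(8)^2 - 8*(8)^1 - 3 = (320) + (-64) + (-3) = 253; answer 253
Part IV: S3 = 253; m = 253; squarings mod 1987: 1037^1=1037, 1037^2=402, 1037^4=657, 1037^8=470, 1037^16=343, 1037^32=416, 1037^64=187, 1037^128=1190; 1037^253 = 1037^1 * 1037^4 * 1037^8 * 1037^16 * 1037^32 * 1037^64 * 1037^128 = 117 (mod 1987); answer 117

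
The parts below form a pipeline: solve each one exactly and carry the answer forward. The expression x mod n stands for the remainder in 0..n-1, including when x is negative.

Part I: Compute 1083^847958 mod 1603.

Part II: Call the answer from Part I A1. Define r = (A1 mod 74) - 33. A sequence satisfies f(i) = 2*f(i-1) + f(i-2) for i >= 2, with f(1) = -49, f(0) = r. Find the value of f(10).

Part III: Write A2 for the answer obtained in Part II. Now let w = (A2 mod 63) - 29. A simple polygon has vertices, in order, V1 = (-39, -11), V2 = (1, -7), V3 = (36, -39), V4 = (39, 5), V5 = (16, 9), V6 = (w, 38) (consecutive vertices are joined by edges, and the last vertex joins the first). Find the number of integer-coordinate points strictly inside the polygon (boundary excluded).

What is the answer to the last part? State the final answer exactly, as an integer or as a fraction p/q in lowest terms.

Part I: squarings mod 1603: 1083^1=1083, 1083^2=1096, 1083^4=569, 1083^8=1558, 1083^16=422, 1083^32=151, 1083^64=359, 1083^128=641, 1083^256=513, 1083^512=277, 1083^1024=1388, 1083^2048=1341, 1083^4096=1318, 1083^8192=1075, 1083^16384=1465, 1083^32768=1411, 1083^65536=1598, 1083^131072=25, 1083^262144=625, 1083^524288=1096; 1083^847958 = 1083^2 * 1083^4 * 1083^16 * 1083^64 * 1083^4096 * 1083^8192 * 1083^16384 * 1083^32768 * 1083^262144 * 1083^524288 = 312 (mod 1603); answer 312
Part II: A1 = 312; r = -17; f(2) = 2*(-49) + 1*(-17) = -115; iterating: f(2)=-115, f(3)=-279, f(4)=-673, f(5)=-1625, f(6)=-3923, f(7)=-9471, f(8)=-22865, f(9)=-55201, f(10)=-133267; answer -133267
Part III: A2 = -133267; w = 12; cross terms: (-39*-7 - 1*-11)=284, (1*-39 - 36*-7)=213, (36*5 - 39*-39)=1701, (39*9 - 16*5)=271, (16*38 - 12*9)=500, (12*-11 - -39*38)=1350; twice the area = |4319| = 4319; area = 4319/2; boundary points = 4 + 1 + 1 + 1 + 1 + 1 = 9; strictly interior points = area - boundary/2 + 1 = 2156; answer 2156

2156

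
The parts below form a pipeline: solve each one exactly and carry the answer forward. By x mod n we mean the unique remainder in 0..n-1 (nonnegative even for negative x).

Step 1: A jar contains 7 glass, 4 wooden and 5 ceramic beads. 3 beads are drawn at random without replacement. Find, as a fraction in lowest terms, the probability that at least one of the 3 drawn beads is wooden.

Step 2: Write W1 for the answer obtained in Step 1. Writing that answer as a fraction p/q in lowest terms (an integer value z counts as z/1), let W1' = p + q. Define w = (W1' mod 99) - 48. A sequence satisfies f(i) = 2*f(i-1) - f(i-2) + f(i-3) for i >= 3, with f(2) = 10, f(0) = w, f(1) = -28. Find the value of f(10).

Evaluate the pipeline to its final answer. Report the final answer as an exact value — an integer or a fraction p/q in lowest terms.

Step 1: total draws C(16,3) = 560; complement C(12,3) = 220; favorable 560 - 220 = 340; P = 17/28; answer 17/28
Step 2: W1 = 17/28; threaded value p + q = 45; w = -3; f(3) = 2*(10) - 1*(-28) + 1*(-3) = 45; iterating: f(3)=45, f(4)=52, f(5)=69, f(6)=131, f(7)=245, f(8)=428, f(9)=742, f(10)=1301; answer 1301

1301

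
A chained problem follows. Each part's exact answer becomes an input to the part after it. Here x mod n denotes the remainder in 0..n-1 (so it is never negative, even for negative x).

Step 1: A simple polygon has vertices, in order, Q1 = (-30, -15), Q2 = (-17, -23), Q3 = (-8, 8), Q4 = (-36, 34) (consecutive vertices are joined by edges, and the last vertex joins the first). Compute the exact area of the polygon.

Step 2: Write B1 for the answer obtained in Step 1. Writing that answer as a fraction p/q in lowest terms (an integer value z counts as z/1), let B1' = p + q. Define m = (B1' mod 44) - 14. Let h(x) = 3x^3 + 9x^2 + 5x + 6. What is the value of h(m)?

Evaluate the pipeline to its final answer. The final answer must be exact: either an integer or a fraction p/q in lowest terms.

1511

Step 1: cross terms: (-30*-23 - -17*-15)=435, (-17*8 - -8*-23)=-320, (-8*34 - -36*8)=16, (-36*-15 - -30*34)=1560; twice the area = |1691| = 1691; area = 1691/2; answer 1691/2
Step 2: B1 = 1691/2; threaded value p + q = 1693; m = 7; 3*(7)^3 + 9*(7)^2 + 5*(7)^1 + 6 = (1029) + (441) + (35) + (6) = 1511; answer 1511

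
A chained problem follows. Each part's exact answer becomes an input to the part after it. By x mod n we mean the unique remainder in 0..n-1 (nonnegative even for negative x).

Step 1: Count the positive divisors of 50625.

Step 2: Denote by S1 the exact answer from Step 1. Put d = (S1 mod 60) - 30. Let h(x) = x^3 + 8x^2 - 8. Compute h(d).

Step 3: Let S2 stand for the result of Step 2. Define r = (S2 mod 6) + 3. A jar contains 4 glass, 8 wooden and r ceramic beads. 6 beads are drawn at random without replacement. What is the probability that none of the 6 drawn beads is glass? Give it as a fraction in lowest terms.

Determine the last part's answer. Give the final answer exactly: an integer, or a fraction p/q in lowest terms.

Step 1: 50625 = 3^4 * 5^4; number of divisors = (4+1) * (4+1) = 25; answer 25
Step 2: S1 = 25; d = -5; 1*(-5)^3 + 8*(-5)^2 - 8 = (-125) + (200) + (-8) = 67; answer 67
Step 3: S2 = 67; r = 4; total draws C(16,6) = 8008; favorable C(12,6) = 924; P = 3/26; answer 3/26

3/26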